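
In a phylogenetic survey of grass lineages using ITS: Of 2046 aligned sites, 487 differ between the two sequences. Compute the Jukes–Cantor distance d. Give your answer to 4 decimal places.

0.2863

p = 487/2046 ≈ 0.238025.
d = −(3/4) ln(1 − 4p/3) = −0.75 ln(1 − 0.317367) = −0.75 ln(0.682633)
  = −0.75 × (-0.381798) = 0.286349 substitutions/site.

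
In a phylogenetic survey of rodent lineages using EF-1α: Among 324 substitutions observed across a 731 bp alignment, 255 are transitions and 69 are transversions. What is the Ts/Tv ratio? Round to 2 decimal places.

R = 255/69 = 3.695652… ≈ 3.70 (to 2 d.p.).

3.70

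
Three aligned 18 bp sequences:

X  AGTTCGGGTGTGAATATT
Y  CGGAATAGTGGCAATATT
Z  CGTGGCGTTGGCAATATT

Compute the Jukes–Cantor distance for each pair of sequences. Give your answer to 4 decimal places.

d(X,Y) = 0.6735, d(X,Z) = 0.5482, d(Y,Z) = 0.4408

X–Y: 8/18 sites differ → p ≈ 0.444444, d = −0.75 ln(1 − 0.592592) = 0.673455 ≈ 0.6735.
X–Z: 7/18 sites differ → p ≈ 0.388889, d = −0.75 ln(1 − 0.518519) = 0.548166 ≈ 0.5482.
Y–Z: 6/18 sites differ → p ≈ 0.333333, d = −0.75 ln(1 − 0.444444) = 0.440839 ≈ 0.4408.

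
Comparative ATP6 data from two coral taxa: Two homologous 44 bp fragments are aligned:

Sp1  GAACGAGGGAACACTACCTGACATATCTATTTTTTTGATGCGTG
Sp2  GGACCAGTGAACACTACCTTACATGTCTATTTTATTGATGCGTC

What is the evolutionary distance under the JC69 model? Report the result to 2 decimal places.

The sequences differ at 7 of 44 sites (2, 5, 8, 20, 25, 34, 44), so p = 7/44 ≈ 0.159091.
d = −(3/4) ln(1 − 4p/3) = −0.75 ln(1 − 0.212121) = −0.75 ln(0.787879)
  = −0.75 × (-0.238411) = 0.178808 substitutions/site.

0.18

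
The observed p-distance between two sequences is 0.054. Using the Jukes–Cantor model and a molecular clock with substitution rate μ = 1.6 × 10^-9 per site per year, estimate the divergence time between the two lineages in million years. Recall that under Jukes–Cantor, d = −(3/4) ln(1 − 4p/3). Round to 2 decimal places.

d = −(3/4) ln(1 − 4p/3) = −0.75 ln(1 − 0.072) = −0.75 ln(0.928)
  = −0.75 × (-0.074724) = 0.056043 substitutions/site.
Under a molecular clock d = 2μt, so t = d/(2μ) = 0.056043 / (2 × 1.6 × 10^-9) = 17.51 million years.

17.51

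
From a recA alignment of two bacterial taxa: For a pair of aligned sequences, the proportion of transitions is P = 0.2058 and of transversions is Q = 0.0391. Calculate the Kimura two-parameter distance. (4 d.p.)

Under the Kimura two-parameter model, d = −½ ln(1 − 2P − Q) − ¼ ln(1 − 2Q).
1 − 2P − Q = 0.5493, giving −½ ln(0.5493) = 0.299555.
1 − 2Q = 0.9218, giving −¼ ln(0.9218) = 0.020357.
d = 0.299555 + 0.020357 = 0.319912.

0.3199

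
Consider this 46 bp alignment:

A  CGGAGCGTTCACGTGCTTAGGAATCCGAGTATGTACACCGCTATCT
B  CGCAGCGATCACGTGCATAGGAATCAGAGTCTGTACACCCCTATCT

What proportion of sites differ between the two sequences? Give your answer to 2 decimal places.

0.13

The sequences differ at 6 of 46 positions (sites 3, 8, 17, 26, 31, 40).
p = 6/46 = 0.130434… ≈ 0.13 (to 2 d.p.).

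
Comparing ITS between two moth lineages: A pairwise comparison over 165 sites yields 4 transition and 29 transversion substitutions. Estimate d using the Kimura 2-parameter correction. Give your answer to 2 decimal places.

P = 4/165 ≈ 0.024242 and Q = 29/165 ≈ 0.175758.
Under the Kimura two-parameter model, d = −½ ln(1 − 2P − Q) − ¼ ln(1 − 2Q).
1 − 2P − Q = 0.775758, giving −½ ln(0.775758) = 0.126957.
1 − 2Q = 0.648484, giving −¼ ln(0.648484) = 0.108279.
d = 0.126957 + 0.108279 = 0.235236.

0.24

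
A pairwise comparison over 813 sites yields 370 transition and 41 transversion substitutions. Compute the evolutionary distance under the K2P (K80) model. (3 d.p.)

1.644

P = 370/813 ≈ 0.455105 and Q = 41/813 ≈ 0.050431.
Under the Kimura two-parameter model, d = −½ ln(1 − 2P − Q) − ¼ ln(1 − 2Q).
1 − 2P − Q = 0.039359, giving −½ ln(0.039359) = 1.617515.
1 − 2Q = 0.899138, giving −¼ ln(0.899138) = 0.026580.
d = 1.617515 + 0.026580 = 1.644095.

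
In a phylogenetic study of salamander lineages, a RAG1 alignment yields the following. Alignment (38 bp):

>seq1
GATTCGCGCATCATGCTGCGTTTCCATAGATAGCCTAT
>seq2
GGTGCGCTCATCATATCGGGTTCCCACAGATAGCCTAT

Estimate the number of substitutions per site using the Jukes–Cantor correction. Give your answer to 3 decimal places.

0.285

The sequences differ at 9 of 38 sites (2, 4, 8, 15, 16, 17, 19, 23, 27), so p = 9/38 ≈ 0.236842.
d = −(3/4) ln(1 − 4p/3) = −0.75 ln(1 − 0.315789) = −0.75 ln(0.684211)
  = −0.75 × (-0.379489) = 0.284617 substitutions/site.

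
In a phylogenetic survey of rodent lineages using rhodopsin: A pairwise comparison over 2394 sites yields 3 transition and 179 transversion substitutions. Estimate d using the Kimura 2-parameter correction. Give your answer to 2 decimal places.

P = 3/2394 ≈ 0.001253 and Q = 179/2394 ≈ 0.07477.
Under the Kimura two-parameter model, d = −½ ln(1 − 2P − Q) − ¼ ln(1 − 2Q).
1 − 2P − Q = 0.922724, giving −½ ln(0.922724) = 0.040213.
1 − 2Q = 0.85046, giving −¼ ln(0.85046) = 0.040494.
d = 0.040213 + 0.040494 = 0.080707.

0.08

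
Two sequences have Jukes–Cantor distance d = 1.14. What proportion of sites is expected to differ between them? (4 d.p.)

0.5860

p = (3/4)(1 − e^(−4d/3)) = 0.75 × (1 − e^(-1.52)) = 0.75 × (1 − 0.218712) = 0.585966.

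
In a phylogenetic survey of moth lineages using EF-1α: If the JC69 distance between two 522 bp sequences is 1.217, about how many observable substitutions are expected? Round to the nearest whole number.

314

Invert JC69: p = (3/4)(1 − e^(−4d/3)) = 0.75 × (1 − e^(-1.622667)) = 0.75 × (1 − 0.197372) = 0.601971.
Expected differing sites = pL ≈ 0.601971 × 522 = 314.228862 ≈ 314.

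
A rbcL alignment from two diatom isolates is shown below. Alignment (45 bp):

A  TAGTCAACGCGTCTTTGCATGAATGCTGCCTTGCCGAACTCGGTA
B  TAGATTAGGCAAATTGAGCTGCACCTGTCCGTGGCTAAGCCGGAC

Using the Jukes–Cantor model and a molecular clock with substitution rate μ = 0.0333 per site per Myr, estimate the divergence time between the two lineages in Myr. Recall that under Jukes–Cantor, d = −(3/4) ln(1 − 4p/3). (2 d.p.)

13.98

The sequences differ at 24 of 45 sites, so p = 24/45 ≈ 0.533333.
d = −(3/4) ln(1 − 4p/3) = −0.75 ln(1 − 0.711111) = −0.75 ln(0.288889)
  = −0.75 × (-1.241713) = 0.931285 substitutions/site.
Under a molecular clock d = 2μt, so t = d/(2μ) = 0.931285 / (2 × 0.0333) = 13.98 Myr.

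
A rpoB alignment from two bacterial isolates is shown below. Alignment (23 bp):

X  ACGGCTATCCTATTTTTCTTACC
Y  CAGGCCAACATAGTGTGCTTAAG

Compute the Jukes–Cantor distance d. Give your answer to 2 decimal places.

0.65

The sequences differ at 10 of 23 sites (1, 2, 6, 8, 10, 13, 15, 17, 22, 23), so p = 10/23 ≈ 0.434783.
d = −(3/4) ln(1 − 4p/3) = −0.75 ln(1 − 0.579711) = −0.75 ln(0.420289)
  = −0.75 × (-0.866813) = 0.650110 substitutions/site.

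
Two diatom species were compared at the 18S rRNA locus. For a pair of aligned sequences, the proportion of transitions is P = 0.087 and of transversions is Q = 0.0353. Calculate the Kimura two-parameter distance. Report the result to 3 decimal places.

0.136

Under the Kimura two-parameter model, d = −½ ln(1 − 2P − Q) − ¼ ln(1 − 2Q).
1 − 2P − Q = 0.7907, giving −½ ln(0.7907) = 0.117418.
1 − 2Q = 0.9294, giving −¼ ln(0.9294) = 0.018304.
d = 0.117418 + 0.018304 = 0.135722.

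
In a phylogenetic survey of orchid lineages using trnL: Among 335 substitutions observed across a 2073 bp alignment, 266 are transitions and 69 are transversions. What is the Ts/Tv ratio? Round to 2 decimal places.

3.86

R = 266/69 = 3.855072… ≈ 3.86 (to 2 d.p.).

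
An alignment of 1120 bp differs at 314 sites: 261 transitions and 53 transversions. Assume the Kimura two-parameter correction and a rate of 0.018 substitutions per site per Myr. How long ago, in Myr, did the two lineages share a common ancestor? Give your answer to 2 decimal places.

P = 261/1120 ≈ 0.233036 and Q = 53/1120 ≈ 0.047321.
Under the Kimura two-parameter model, d = −½ ln(1 − 2P − Q) − ¼ ln(1 − 2Q).
1 − 2P − Q = 0.486607, giving −½ ln(0.486607) = 0.360149.
1 − 2Q = 0.905358, giving −¼ ln(0.905358) = 0.024856.
d = 0.360149 + 0.024856 = 0.385005.
Under a molecular clock d = 2μt, so t = d/(2μ) = 0.385005 / (2 × 0.018) = 10.69 Myr.

10.69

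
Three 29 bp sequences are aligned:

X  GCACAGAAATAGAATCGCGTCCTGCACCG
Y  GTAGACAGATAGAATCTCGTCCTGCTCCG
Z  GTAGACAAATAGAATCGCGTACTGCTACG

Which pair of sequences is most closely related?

X–Y: 6/29 differ, p = 0.207, d = 0.242.
X–Z: 6/29 differ, p = 0.207, d = 0.242.
Y–Z: 4/29 differ, p = 0.138, d = 0.152.
The smallest distance is between Y and Z.

Y and Z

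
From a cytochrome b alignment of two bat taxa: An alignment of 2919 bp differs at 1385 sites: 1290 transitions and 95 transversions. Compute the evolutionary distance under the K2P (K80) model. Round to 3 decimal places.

P = 1290/2919 ≈ 0.441932 and Q = 95/2919 ≈ 0.032545.
Under the Kimura two-parameter model, d = −½ ln(1 − 2P − Q) − ¼ ln(1 − 2Q).
1 − 2P − Q = 0.083591, giving −½ ln(0.083591) = 1.240910.
1 − 2Q = 0.93491, giving −¼ ln(0.93491) = 0.016826.
d = 1.240910 + 0.016826 = 1.257736.

1.258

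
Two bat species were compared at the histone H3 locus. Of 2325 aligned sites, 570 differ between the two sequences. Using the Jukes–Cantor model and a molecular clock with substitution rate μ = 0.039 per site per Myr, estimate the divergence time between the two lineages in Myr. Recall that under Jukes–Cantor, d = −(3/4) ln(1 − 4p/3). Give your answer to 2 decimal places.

p = 570/2325 ≈ 0.245161.
d = −(3/4) ln(1 − 4p/3) = −0.75 ln(1 − 0.326881) = −0.75 ln(0.673119)
  = −0.75 × (-0.395833) = 0.296875 substitutions/site.
Under a molecular clock d = 2μt, so t = d/(2μ) = 0.296875 / (2 × 0.039) = 3.81 Myr.

3.81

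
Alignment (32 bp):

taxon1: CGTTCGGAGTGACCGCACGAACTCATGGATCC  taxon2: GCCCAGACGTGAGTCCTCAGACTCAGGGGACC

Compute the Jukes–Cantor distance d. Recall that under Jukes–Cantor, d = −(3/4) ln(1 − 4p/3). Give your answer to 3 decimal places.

The sequences differ at 16 of 32 sites, so p = 16/32 = 0.5.
d = −(3/4) ln(1 − 4p/3) = −0.75 ln(1 − 0.666667) = −0.75 ln(0.333333)
  = −0.75 × (-1.098613) = 0.823960 substitutions/site.

0.824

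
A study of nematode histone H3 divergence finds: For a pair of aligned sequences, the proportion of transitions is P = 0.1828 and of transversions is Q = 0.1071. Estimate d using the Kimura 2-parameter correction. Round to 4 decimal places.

Under the Kimura two-parameter model, d = −½ ln(1 − 2P − Q) − ¼ ln(1 − 2Q).
1 − 2P − Q = 0.5273, giving −½ ln(0.5273) = 0.319993.
1 − 2Q = 0.7858, giving −¼ ln(0.7858) = 0.060263.
d = 0.319993 + 0.060263 = 0.380256.

0.3803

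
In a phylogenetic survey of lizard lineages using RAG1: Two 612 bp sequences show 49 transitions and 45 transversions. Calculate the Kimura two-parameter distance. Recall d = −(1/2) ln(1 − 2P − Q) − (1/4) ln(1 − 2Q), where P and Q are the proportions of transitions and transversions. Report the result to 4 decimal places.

0.1728

P = 49/612 ≈ 0.080065 and Q = 45/612 ≈ 0.073529.
Under the Kimura two-parameter model, d = −½ ln(1 − 2P − Q) − ¼ ln(1 − 2Q).
1 − 2P − Q = 0.766341, giving −½ ln(0.766341) = 0.133064.
1 − 2Q = 0.852942, giving −¼ ln(0.852942) = 0.039766.
d = 0.133064 + 0.039766 = 0.172830.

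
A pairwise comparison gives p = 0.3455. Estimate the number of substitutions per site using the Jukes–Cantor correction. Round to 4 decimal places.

0.4631

d = −(3/4) ln(1 − 4p/3) = −0.75 ln(1 − 0.460667) = −0.75 ln(0.539333)
  = −0.75 × (-0.617422) = 0.463067 substitutions/site.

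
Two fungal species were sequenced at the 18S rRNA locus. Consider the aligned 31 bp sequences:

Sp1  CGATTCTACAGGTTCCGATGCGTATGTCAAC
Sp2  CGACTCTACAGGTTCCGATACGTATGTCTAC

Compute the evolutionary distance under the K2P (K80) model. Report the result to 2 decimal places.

Of 31 sites, 2 differences are transitions and 1 are transversions, so P = 2/31 ≈ 0.064516 and Q = 1/31 ≈ 0.032258.
Under the Kimura two-parameter model, d = −½ ln(1 − 2P − Q) − ¼ ln(1 − 2Q).
1 − 2P − Q = 0.83871, giving −½ ln(0.83871) = 0.087945.
1 − 2Q = 0.935484, giving −¼ ln(0.935484) = 0.016673.
d = 0.087945 + 0.016673 = 0.104618.

0.10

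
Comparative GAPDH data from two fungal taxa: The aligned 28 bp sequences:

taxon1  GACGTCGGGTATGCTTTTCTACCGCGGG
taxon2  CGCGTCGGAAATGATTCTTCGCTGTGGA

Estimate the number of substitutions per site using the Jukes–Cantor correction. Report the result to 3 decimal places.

The sequences differ at 12 of 28 sites, so p = 12/28 ≈ 0.428571.
d = −(3/4) ln(1 − 4p/3) = −0.75 ln(1 − 0.571428) = −0.75 ln(0.428572)
  = −0.75 × (-0.847297) = 0.635473 substitutions/site.

0.635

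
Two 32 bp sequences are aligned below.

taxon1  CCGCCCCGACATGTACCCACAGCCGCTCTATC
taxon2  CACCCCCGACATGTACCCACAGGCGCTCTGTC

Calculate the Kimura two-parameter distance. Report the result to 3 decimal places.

0.137

Of 32 sites, 1 differences are transitions and 3 are transversions, so P = 1/32 = 0.03125 and Q = 3/32 = 0.09375.
Under the Kimura two-parameter model, d = −½ ln(1 − 2P − Q) − ¼ ln(1 − 2Q).
1 − 2P − Q = 0.84375, giving −½ ln(0.84375) = 0.084950.
1 − 2Q = 0.8125, giving −¼ ln(0.8125) = 0.051910.
d = 0.084950 + 0.051910 = 0.136860.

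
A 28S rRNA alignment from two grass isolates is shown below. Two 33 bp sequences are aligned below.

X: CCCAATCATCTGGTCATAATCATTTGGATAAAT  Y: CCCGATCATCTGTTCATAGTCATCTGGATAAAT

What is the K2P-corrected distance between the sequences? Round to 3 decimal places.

0.135

Of 33 sites, 3 differences are transitions and 1 are transversions, so P = 3/33 ≈ 0.090909 and Q = 1/33 ≈ 0.030303.
Under the Kimura two-parameter model, d = −½ ln(1 − 2P − Q) − ¼ ln(1 − 2Q).
1 − 2P − Q = 0.787879, giving −½ ln(0.787879) = 0.119205.
1 − 2Q = 0.939394, giving −¼ ln(0.939394) = 0.015630.
d = 0.119205 + 0.015630 = 0.134835.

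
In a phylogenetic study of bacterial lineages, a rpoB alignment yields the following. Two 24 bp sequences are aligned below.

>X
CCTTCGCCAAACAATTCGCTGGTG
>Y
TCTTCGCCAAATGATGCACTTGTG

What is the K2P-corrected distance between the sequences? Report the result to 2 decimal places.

Of 24 sites, 4 differences are transitions and 2 are transversions, so P = 4/24 ≈ 0.166667 and Q = 2/24 ≈ 0.083333.
Under the Kimura two-parameter model, d = −½ ln(1 − 2P − Q) − ¼ ln(1 − 2Q).
1 − 2P − Q = 0.583333, giving −½ ln(0.583333) = 0.269499.
1 − 2Q = 0.833334, giving −¼ ln(0.833334) = 0.045580.
d = 0.269499 + 0.045580 = 0.315079.

0.32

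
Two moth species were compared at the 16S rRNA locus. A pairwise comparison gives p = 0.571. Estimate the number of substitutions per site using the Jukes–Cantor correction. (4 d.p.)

d = −(3/4) ln(1 − 4p/3) = −0.75 ln(1 − 0.761333) = −0.75 ln(0.238667)
  = −0.75 × (-1.432686) = 1.074515 substitutions/site.

1.0745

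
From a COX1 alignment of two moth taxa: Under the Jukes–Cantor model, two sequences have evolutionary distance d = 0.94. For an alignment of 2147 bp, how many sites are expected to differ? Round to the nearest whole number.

1150

Invert JC69: p = (3/4)(1 − e^(−4d/3)) = 0.75 × (1 − e^(-1.253333)) = 0.75 × (1 − 0.285551) = 0.535837.
Expected differing sites = pL ≈ 0.535837 × 2147 = 1150.442039 ≈ 1150.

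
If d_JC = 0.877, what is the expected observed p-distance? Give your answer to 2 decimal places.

p = (3/4)(1 − e^(−4d/3)) = 0.75 × (1 − e^(-1.169333)) = 0.75 × (1 − 0.310574) = 0.517070.

0.52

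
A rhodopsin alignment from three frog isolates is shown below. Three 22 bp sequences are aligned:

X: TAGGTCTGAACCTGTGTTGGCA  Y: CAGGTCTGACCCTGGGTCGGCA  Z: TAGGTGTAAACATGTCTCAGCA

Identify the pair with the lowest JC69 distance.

X–Y: 4/22 differ, p = 0.182, d = 0.208.
X–Z: 6/22 differ, p = 0.273, d = 0.339.
Y–Z: 8/22 differ, p = 0.364, d = 0.497.
The smallest distance is between X and Y.

X and Y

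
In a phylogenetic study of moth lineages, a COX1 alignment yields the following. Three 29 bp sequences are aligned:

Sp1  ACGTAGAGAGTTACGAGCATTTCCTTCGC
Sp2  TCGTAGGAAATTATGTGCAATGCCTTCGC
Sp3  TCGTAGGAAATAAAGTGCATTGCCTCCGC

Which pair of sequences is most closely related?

Sp2 and Sp3

Sp1–Sp2: 8/29 differ, p = 0.276, d = 0.344.
Sp1–Sp3: 9/29 differ, p = 0.310, d = 0.401.
Sp2–Sp3: 4/29 differ, p = 0.138, d = 0.152.
The smallest distance is between Sp2 and Sp3.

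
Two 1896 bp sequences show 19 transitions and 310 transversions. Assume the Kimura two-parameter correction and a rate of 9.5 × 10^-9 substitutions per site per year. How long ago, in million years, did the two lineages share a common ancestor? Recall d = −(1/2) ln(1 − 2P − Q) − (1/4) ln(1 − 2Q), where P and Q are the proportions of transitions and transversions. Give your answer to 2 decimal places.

P = 19/1896 ≈ 0.010021 and Q = 310/1896 ≈ 0.163502.
Under the Kimura two-parameter model, d = −½ ln(1 − 2P − Q) − ¼ ln(1 − 2Q).
1 − 2P − Q = 0.816456, giving −½ ln(0.816456) = 0.101391.
1 − 2Q = 0.672996, giving −¼ ln(0.672996) = 0.099004.
d = 0.101391 + 0.099004 = 0.200395.
Under a molecular clock d = 2μt, so t = d/(2μ) = 0.200395 / (2 × 9.5 × 10^-9) = 10.55 million years.

10.55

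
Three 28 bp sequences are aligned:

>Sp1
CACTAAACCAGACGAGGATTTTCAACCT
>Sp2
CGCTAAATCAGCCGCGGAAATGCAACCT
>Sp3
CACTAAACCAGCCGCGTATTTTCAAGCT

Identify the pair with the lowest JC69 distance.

Sp1 and Sp3

Sp1–Sp2: 7/28 differ, p = 0.250, d = 0.304.
Sp1–Sp3: 4/28 differ, p = 0.143, d = 0.158.
Sp2–Sp3: 7/28 differ, p = 0.250, d = 0.304.
The smallest distance is between Sp1 and Sp3.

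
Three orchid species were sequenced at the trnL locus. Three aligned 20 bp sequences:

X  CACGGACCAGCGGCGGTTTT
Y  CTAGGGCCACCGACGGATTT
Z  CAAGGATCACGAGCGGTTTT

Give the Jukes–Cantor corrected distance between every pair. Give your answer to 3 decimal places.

X–Y: 6/20 sites differ → p = 0.3, d = −0.75 ln(1 − 0.4) = 0.383119 ≈ 0.383.
X–Z: 5/20 sites differ → p = 0.25, d = −0.75 ln(1 − 0.333333) = 0.304098 ≈ 0.304.
Y–Z: 7/20 sites differ → p = 0.35, d = −0.75 ln(1 − 0.466667) = 0.471457 ≈ 0.471.

d(X,Y) = 0.383, d(X,Z) = 0.304, d(Y,Z) = 0.471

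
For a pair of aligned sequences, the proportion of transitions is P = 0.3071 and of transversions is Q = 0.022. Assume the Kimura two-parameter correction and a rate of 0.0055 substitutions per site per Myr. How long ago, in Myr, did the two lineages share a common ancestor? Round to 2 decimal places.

Under the Kimura two-parameter model, d = −½ ln(1 − 2P − Q) − ¼ ln(1 − 2Q).
1 − 2P − Q = 0.3638, giving −½ ln(0.3638) = 0.505576.
1 − 2Q = 0.956, giving −¼ ln(0.956) = 0.011249.
d = 0.505576 + 0.011249 = 0.516825.
Under a molecular clock d = 2μt, so t = d/(2μ) = 0.516825 / (2 × 0.0055) = 46.98 Myr.

46.98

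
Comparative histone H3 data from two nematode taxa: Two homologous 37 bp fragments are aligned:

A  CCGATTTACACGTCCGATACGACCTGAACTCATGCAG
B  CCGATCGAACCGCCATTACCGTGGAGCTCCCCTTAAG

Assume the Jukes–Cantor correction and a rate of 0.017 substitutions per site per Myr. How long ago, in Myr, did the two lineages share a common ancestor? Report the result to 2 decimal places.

28.14

The sequences differ at 20 of 37 sites, so p = 20/37 ≈ 0.540541.
d = −(3/4) ln(1 − 4p/3) = −0.75 ln(1 − 0.720721) = −0.75 ln(0.279279)
  = −0.75 × (-1.275544) = 0.956658 substitutions/site.
Under a molecular clock d = 2μt, so t = d/(2μ) = 0.956658 / (2 × 0.017) = 28.14 Myr.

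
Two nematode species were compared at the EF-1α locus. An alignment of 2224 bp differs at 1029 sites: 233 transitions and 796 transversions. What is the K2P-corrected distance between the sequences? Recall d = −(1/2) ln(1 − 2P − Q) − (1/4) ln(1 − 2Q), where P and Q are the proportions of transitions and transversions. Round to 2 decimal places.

P = 233/2224 ≈ 0.104766 and Q = 796/2224 ≈ 0.357914.
Under the Kimura two-parameter model, d = −½ ln(1 − 2P − Q) − ¼ ln(1 − 2Q).
1 − 2P − Q = 0.432554, giving −½ ln(0.432554) = 0.419024.
1 − 2Q = 0.284172, giving −¼ ln(0.284172) = 0.314544.
d = 0.419024 + 0.314544 = 0.733568.

0.73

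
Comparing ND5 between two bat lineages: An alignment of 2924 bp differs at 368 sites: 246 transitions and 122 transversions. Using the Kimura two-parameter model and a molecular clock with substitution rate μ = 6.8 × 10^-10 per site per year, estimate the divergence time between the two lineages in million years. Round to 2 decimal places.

P = 246/2924 ≈ 0.084131 and Q = 122/2924 ≈ 0.041724.
Under the Kimura two-parameter model, d = −½ ln(1 − 2P − Q) − ¼ ln(1 − 2Q).
1 − 2P − Q = 0.790014, giving −½ ln(0.790014) = 0.117852.
1 − 2Q = 0.916552, giving −¼ ln(0.916552) = 0.021784.
d = 0.117852 + 0.021784 = 0.139636.
Under a molecular clock d = 2μt, so t = d/(2μ) = 0.139636 / (2 × 6.8 × 10^-10) = 102.67 million years.

102.67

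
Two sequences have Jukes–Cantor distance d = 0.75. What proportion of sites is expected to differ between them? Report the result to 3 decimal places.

p = (3/4)(1 − e^(−4d/3)) = 0.75 × (1 − e^(-1)) = 0.75 × (1 − 0.367879) = 0.474091.

0.474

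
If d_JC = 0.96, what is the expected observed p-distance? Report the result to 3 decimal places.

0.541

p = (3/4)(1 − e^(−4d/3)) = 0.75 × (1 − e^(-1.28)) = 0.75 × (1 − 0.278037) = 0.541472.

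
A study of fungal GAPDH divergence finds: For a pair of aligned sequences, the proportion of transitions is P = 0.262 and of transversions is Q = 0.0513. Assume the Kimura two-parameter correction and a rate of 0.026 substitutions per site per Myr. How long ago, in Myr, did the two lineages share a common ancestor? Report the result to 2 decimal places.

8.75

Under the Kimura two-parameter model, d = −½ ln(1 − 2P − Q) − ¼ ln(1 − 2Q).
1 − 2P − Q = 0.4247, giving −½ ln(0.4247) = 0.428186.
1 − 2Q = 0.8974, giving −¼ ln(0.8974) = 0.027063.
d = 0.428186 + 0.027063 = 0.455249.
Under a molecular clock d = 2μt, so t = d/(2μ) = 0.455249 / (2 × 0.026) = 8.75 Myr.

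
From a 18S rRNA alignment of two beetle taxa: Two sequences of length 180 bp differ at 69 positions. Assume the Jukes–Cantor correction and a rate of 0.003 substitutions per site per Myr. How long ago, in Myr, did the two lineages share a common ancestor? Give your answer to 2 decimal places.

89.45

p = 69/180 ≈ 0.383333.
d = −(3/4) ln(1 − 4p/3) = −0.75 ln(1 − 0.511111) = −0.75 ln(0.488889)
  = −0.75 × (-0.715620) = 0.536715 substitutions/site.
Under a molecular clock d = 2μt, so t = d/(2μ) = 0.536715 / (2 × 0.003) = 89.45 Myr.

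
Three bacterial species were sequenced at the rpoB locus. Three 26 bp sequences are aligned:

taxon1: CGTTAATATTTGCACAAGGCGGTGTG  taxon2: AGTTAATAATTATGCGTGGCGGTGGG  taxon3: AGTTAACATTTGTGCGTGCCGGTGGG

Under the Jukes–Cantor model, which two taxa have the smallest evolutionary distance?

taxon1–taxon2: 8/26 differ, p = 0.308, d = 0.396.
taxon1–taxon3: 8/26 differ, p = 0.308, d = 0.396.
taxon2–taxon3: 4/26 differ, p = 0.154, d = 0.172.
The smallest distance is between taxon2 and taxon3.

taxon2 and taxon3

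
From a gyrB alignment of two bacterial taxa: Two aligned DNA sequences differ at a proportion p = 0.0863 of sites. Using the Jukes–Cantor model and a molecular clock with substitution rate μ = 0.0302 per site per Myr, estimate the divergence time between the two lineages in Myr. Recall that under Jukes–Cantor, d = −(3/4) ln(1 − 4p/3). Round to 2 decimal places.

1.52

d = −(3/4) ln(1 − 4p/3) = −0.75 ln(1 − 0.115067) = −0.75 ln(0.884933)
  = −0.75 × (-0.122243) = 0.091682 substitutions/site.
Under a molecular clock d = 2μt, so t = d/(2μ) = 0.091682 / (2 × 0.0302) = 1.52 Myr.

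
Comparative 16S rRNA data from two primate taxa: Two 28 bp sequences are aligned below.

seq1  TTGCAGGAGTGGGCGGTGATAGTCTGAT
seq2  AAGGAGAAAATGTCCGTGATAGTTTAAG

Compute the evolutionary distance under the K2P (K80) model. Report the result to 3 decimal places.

0.635

Of 28 sites, 4 differences are transitions and 8 are transversions, so P = 4/28 ≈ 0.142857 and Q = 8/28 ≈ 0.285714.
Under the Kimura two-parameter model, d = −½ ln(1 − 2P − Q) − ¼ ln(1 − 2Q).
1 − 2P − Q = 0.428572, giving −½ ln(0.428572) = 0.423648.
1 − 2Q = 0.428572, giving −¼ ln(0.428572) = 0.211824.
d = 0.423648 + 0.211824 = 0.635472.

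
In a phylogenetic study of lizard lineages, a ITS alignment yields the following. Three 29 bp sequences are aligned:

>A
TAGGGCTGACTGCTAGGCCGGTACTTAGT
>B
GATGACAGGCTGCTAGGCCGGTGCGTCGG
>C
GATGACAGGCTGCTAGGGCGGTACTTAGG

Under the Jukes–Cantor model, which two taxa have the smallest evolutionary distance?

B and C

A–B: 9/29 differ, p = 0.310, d = 0.401.
A–C: 7/29 differ, p = 0.241, d = 0.291.
B–C: 4/29 differ, p = 0.138, d = 0.152.
The smallest distance is between B and C.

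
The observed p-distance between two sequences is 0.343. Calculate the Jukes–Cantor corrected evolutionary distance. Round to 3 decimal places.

0.458

d = −(3/4) ln(1 − 4p/3) = −0.75 ln(1 − 0.457333) = −0.75 ln(0.542667)
  = −0.75 × (-0.611259) = 0.458444 substitutions/site.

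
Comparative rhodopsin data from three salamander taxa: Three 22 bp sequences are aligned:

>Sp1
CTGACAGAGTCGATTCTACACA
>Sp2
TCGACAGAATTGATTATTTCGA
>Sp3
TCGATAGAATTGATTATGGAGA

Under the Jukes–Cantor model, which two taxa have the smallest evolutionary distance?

Sp2 and Sp3

Sp1–Sp2: 9/22 differ, p = 0.409, d = 0.591.
Sp1–Sp3: 9/22 differ, p = 0.409, d = 0.591.
Sp2–Sp3: 4/22 differ, p = 0.182, d = 0.208.
The smallest distance is between Sp2 and Sp3.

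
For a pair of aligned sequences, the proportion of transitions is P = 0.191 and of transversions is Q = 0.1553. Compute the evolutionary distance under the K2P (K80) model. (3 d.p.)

Under the Kimura two-parameter model, d = −½ ln(1 − 2P − Q) − ¼ ln(1 − 2Q).
1 − 2P − Q = 0.4627, giving −½ ln(0.4627) = 0.385338.
1 − 2Q = 0.6894, giving −¼ ln(0.6894) = 0.092983.
d = 0.385338 + 0.092983 = 0.478321.

0.478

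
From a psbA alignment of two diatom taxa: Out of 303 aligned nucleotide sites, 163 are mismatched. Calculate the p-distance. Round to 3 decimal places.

0.538

p = 163/303 = 0.537953… ≈ 0.538 (to 3 d.p.).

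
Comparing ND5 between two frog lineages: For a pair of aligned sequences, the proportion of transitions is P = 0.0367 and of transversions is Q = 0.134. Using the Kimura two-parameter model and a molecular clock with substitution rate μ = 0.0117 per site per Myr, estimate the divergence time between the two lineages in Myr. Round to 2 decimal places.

Under the Kimura two-parameter model, d = −½ ln(1 − 2P − Q) − ¼ ln(1 − 2Q).
1 − 2P − Q = 0.7926, giving −½ ln(0.7926) = 0.116218.
1 − 2Q = 0.732, giving −¼ ln(0.732) = 0.077994.
d = 0.116218 + 0.077994 = 0.194212.
Under a molecular clock d = 2μt, so t = d/(2μ) = 0.194212 / (2 × 0.0117) = 8.30 Myr.

8.30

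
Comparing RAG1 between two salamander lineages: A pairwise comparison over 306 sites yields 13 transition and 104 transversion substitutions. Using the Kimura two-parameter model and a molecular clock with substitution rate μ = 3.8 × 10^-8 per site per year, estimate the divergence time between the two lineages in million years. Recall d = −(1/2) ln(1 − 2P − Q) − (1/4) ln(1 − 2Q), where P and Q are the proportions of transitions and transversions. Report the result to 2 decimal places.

7.38

P = 13/306 ≈ 0.042484 and Q = 104/306 ≈ 0.339869.
Under the Kimura two-parameter model, d = −½ ln(1 − 2P − Q) − ¼ ln(1 − 2Q).
1 − 2P − Q = 0.575163, giving −½ ln(0.575163) = 0.276551.
1 − 2Q = 0.320262, giving −¼ ln(0.320262) = 0.284654.
d = 0.276551 + 0.284654 = 0.561205.
Under a molecular clock d = 2μt, so t = d/(2μ) = 0.561205 / (2 × 3.8 × 10^-8) = 7.38 million years.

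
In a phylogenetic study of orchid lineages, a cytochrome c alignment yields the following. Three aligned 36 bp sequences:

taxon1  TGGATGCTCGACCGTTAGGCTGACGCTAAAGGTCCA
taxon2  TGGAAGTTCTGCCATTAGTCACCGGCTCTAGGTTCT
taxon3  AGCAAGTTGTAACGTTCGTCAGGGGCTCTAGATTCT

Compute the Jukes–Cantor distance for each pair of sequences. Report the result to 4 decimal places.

d(taxon1,taxon2) = 0.5482, d(taxon1,taxon3) = 0.7449, d(taxon2,taxon3) = 0.3470

taxon1–taxon2: 14/36 sites differ → p ≈ 0.388889, d = −0.75 ln(1 − 0.518519) = 0.548166 ≈ 0.5482.
taxon1–taxon3: 17/36 sites differ → p ≈ 0.472222, d = −0.75 ln(1 − 0.629629) = 0.744938 ≈ 0.7449.
taxon2–taxon3: 10/36 sites differ → p ≈ 0.277778, d = −0.75 ln(1 − 0.370371) = 0.346968 ≈ 0.3470.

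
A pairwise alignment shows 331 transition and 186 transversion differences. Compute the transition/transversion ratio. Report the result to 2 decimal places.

1.78

R = 331/186 = 1.779569… ≈ 1.78 (to 2 d.p.).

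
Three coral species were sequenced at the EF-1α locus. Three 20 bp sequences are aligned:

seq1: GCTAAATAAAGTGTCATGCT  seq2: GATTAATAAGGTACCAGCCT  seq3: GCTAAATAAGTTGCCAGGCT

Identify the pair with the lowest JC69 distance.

seq1–seq2: 7/20 differ, p = 0.350, d = 0.471.
seq1–seq3: 4/20 differ, p = 0.200, d = 0.233.
seq2–seq3: 5/20 differ, p = 0.250, d = 0.304.
The smallest distance is between seq1 and seq3.

seq1 and seq3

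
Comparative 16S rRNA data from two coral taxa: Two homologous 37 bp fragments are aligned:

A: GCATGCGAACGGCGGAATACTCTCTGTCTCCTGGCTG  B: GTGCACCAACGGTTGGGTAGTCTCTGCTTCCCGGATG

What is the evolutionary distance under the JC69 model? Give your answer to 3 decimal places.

0.527

The sequences differ at 14 of 37 sites, so p = 14/37 ≈ 0.378378.
d = −(3/4) ln(1 − 4p/3) = −0.75 ln(1 − 0.504504) = −0.75 ln(0.495496)
  = −0.75 × (-0.702196) = 0.526647 substitutions/site.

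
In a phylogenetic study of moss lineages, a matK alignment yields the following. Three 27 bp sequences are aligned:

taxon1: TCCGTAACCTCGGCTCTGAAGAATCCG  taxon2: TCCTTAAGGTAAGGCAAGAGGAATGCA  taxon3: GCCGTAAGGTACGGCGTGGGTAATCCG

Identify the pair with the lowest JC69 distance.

taxon1–taxon2: 12/27 differ, p = 0.444, d = 0.673.
taxon1–taxon3: 11/27 differ, p = 0.407, d = 0.588.
taxon2–taxon3: 9/27 differ, p = 0.333, d = 0.441.
The smallest distance is between taxon2 and taxon3.

taxon2 and taxon3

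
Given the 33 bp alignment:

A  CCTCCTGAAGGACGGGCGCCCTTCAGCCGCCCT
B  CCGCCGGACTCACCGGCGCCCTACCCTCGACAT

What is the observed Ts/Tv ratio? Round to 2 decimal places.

0.09

Transitions are A↔G and C↔T; transversions are all other mismatches.
Transitions: 1. Transversions: 11.
R = 1/11 = 0.090909… ≈ 0.09 (to 2 d.p.).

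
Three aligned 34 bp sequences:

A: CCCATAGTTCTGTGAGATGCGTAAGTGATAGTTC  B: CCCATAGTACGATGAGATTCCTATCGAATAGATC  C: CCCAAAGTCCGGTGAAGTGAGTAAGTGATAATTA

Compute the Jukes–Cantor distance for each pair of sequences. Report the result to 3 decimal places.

d(A,B) = 0.373, d(A,C) = 0.282, d(B,C) = 0.665

A–B: 10/34 sites differ → p ≈ 0.294118, d = −0.75 ln(1 − 0.392157) = 0.373379 ≈ 0.373.
A–C: 8/34 sites differ → p ≈ 0.235294, d = −0.75 ln(1 − 0.313725) = 0.282358 ≈ 0.282.
B–C: 15/34 sites differ → p ≈ 0.441176, d = −0.75 ln(1 − 0.588235) = 0.665477 ≈ 0.665.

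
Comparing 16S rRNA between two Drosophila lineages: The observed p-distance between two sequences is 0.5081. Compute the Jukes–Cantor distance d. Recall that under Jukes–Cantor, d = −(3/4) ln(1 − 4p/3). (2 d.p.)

d = −(3/4) ln(1 − 4p/3) = −0.75 ln(1 − 0.677467) = −0.75 ln(0.322533)
  = −0.75 × (-1.131550) = 0.848663 substitutions/site.

0.85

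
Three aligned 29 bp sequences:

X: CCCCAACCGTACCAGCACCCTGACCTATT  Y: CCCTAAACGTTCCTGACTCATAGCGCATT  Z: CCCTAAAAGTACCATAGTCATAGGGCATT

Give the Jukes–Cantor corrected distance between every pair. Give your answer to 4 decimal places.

X–Y: 12/29 sites differ → p ≈ 0.413793, d = −0.75 ln(1 − 0.551724) = 0.601760 ≈ 0.6018.
X–Z: 13/29 sites differ → p ≈ 0.448276, d = −0.75 ln(1 − 0.597701) = 0.682920 ≈ 0.6829.
Y–Z: 6/29 sites differ → p ≈ 0.206897, d = −0.75 ln(1 − 0.275863) = 0.242081 ≈ 0.2421.

d(X,Y) = 0.6018, d(X,Z) = 0.6829, d(Y,Z) = 0.2421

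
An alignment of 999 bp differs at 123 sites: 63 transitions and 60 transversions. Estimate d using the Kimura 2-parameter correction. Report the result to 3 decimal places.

P = 63/999 ≈ 0.063063 and Q = 60/999 ≈ 0.06006.
Under the Kimura two-parameter model, d = −½ ln(1 − 2P − Q) − ¼ ln(1 − 2Q).
1 − 2P − Q = 0.813814, giving −½ ln(0.813814) = 0.103012.
1 − 2Q = 0.87988, giving −¼ ln(0.87988) = 0.031992.
d = 0.103012 + 0.031992 = 0.135004.

0.135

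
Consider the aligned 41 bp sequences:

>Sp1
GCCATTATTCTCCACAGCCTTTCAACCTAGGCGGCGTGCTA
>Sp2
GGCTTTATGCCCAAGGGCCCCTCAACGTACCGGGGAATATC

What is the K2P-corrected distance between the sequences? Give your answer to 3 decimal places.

0.727

Of 41 sites, 5 differences are transitions and 14 are transversions, so P = 5/41 ≈ 0.121951 and Q = 14/41 ≈ 0.341463.
Under the Kimura two-parameter model, d = −½ ln(1 − 2P − Q) − ¼ ln(1 − 2Q).
1 − 2P − Q = 0.414635, giving −½ ln(0.414635) = 0.440178.
1 − 2Q = 0.317074, giving −¼ ln(0.317074) = 0.287155.
d = 0.440178 + 0.287155 = 0.727333.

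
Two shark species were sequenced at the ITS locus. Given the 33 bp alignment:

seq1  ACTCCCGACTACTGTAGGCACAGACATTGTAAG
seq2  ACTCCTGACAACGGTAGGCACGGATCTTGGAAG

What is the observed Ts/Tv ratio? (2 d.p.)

0.75

Transitions are A↔G and C↔T; transversions are all other mismatches.
Transitions: 3. Transversions: 4.
R = 3/4 = 0.75.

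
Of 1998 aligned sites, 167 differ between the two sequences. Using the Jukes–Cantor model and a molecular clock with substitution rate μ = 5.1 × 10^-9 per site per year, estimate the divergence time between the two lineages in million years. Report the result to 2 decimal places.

8.69

p = 167/1998 ≈ 0.083584.
d = −(3/4) ln(1 − 4p/3) = −0.75 ln(1 − 0.111445) = −0.75 ln(0.888555)
  = −0.75 × (-0.118159) = 0.088619 substitutions/site.
Under a molecular clock d = 2μt, so t = d/(2μ) = 0.088619 / (2 × 5.1 × 10^-9) = 8.69 million years.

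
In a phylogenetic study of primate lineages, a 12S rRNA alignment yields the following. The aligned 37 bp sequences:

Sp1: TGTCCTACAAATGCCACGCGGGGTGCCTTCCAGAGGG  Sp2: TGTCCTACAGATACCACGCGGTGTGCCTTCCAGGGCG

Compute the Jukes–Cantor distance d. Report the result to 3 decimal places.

The sequences differ at 5 of 37 sites (10, 13, 22, 34, 36), so p = 5/37 ≈ 0.135135.
d = −(3/4) ln(1 − 4p/3) = −0.75 ln(1 − 0.18018) = −0.75 ln(0.81982)
  = −0.75 × (-0.198670) = 0.149003 substitutions/site.

0.149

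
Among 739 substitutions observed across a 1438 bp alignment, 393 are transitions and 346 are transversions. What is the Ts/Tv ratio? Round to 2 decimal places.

R = 393/346 = 1.135838… ≈ 1.14 (to 2 d.p.).

1.14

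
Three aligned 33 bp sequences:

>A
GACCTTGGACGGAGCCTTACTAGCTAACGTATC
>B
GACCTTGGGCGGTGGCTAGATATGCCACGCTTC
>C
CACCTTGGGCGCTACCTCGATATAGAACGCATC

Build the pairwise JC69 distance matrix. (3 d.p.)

A–B: 12/33 sites differ → p ≈ 0.363636, d = −0.75 ln(1 − 0.484848) = 0.497470 ≈ 0.497.
A–C: 12/33 sites differ → p ≈ 0.363636, d = −0.75 ln(1 − 0.484848) = 0.497470 ≈ 0.497.
B–C: 9/33 sites differ → p ≈ 0.272727, d = −0.75 ln(1 − 0.363636) = 0.338988 ≈ 0.339.

d(A,B) = 0.497, d(A,C) = 0.497, d(B,C) = 0.339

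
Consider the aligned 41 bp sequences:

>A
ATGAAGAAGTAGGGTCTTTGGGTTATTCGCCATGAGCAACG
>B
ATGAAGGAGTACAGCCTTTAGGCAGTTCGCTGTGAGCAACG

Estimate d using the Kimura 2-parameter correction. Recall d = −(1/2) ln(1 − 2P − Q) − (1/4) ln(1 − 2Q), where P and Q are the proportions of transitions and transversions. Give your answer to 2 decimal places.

Of 41 sites, 8 differences are transitions and 2 are transversions, so P = 8/41 ≈ 0.195122 and Q = 2/41 ≈ 0.04878.
Under the Kimura two-parameter model, d = −½ ln(1 − 2P − Q) − ¼ ln(1 − 2Q).
1 − 2P − Q = 0.560976, giving −½ ln(0.560976) = 0.289039.
1 − 2Q = 0.90244, giving −¼ ln(0.90244) = 0.025663.
d = 0.289039 + 0.025663 = 0.314702.

0.31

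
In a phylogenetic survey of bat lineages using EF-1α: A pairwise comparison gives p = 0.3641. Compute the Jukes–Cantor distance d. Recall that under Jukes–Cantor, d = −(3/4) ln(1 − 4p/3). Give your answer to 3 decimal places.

d = −(3/4) ln(1 − 4p/3) = −0.75 ln(1 − 0.485467) = −0.75 ln(0.514533)
  = −0.75 × (-0.664496) = 0.498372 substitutions/site.

0.498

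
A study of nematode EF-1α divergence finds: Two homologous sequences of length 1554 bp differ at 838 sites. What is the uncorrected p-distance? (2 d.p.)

0.54

p = 838/1554 = 0.539253… ≈ 0.54 (to 2 d.p.).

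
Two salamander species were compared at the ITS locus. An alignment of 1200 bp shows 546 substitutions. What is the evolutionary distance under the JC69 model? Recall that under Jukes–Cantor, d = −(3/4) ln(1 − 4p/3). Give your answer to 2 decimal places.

p = 546/1200 = 0.455.
d = −(3/4) ln(1 − 4p/3) = −0.75 ln(1 − 0.606667) = −0.75 ln(0.393333)
  = −0.75 × (-0.933099) = 0.699824 substitutions/site.

0.70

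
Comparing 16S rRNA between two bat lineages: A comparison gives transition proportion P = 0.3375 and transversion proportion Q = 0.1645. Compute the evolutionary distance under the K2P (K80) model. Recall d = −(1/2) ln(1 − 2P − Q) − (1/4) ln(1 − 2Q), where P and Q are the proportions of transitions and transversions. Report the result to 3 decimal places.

1.014

Under the Kimura two-parameter model, d = −½ ln(1 − 2P − Q) − ¼ ln(1 − 2Q).
1 − 2P − Q = 0.1605, giving −½ ln(0.1605) = 0.914731.
1 − 2Q = 0.671, giving −¼ ln(0.671) = 0.099747.
d = 0.914731 + 0.099747 = 1.014478.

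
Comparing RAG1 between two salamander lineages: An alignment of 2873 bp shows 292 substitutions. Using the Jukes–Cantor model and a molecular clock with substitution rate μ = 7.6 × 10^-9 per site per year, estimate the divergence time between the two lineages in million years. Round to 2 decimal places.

7.19

p = 292/2873 ≈ 0.101636.
d = −(3/4) ln(1 − 4p/3) = −0.75 ln(1 − 0.135515) = −0.75 ln(0.864485)
  = −0.75 × (-0.145621) = 0.109216 substitutions/site.
Under a molecular clock d = 2μt, so t = d/(2μ) = 0.109216 / (2 × 7.6 × 10^-9) = 7.19 million years.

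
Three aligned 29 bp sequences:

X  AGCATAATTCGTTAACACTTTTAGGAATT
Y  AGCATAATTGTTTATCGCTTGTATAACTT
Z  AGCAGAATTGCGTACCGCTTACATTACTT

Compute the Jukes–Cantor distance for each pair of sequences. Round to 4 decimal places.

d(X,Y) = 0.3439, d(X,Z) = 0.5285, d(Y,Z) = 0.2913

X–Y: 8/29 sites differ → p ≈ 0.275862, d = −0.75 ln(1 − 0.367816) = 0.343931 ≈ 0.3439.
X–Z: 11/29 sites differ → p ≈ 0.37931, d = −0.75 ln(1 − 0.505747) = 0.528531 ≈ 0.5285.
Y–Z: 7/29 sites differ → p ≈ 0.241379, d = −0.75 ln(1 − 0.321839) = 0.291278 ≈ 0.2913.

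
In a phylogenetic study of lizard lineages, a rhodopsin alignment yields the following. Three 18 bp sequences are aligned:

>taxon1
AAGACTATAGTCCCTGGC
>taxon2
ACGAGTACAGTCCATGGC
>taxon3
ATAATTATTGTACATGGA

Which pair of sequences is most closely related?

taxon1–taxon2: 4/18 differ, p = 0.222, d = 0.264.
taxon1–taxon3: 7/18 differ, p = 0.389, d = 0.548.
taxon2–taxon3: 7/18 differ, p = 0.389, d = 0.548.
The smallest distance is between taxon1 and taxon2.

taxon1 and taxon2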